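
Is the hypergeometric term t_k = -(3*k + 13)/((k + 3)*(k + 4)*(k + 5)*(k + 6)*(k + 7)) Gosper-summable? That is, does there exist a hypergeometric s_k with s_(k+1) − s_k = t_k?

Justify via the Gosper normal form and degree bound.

Yes. s_k = k*(-k**2 - 14*k - 63)/(90*(k**3 + 14*k**2 + 63*k + 90)).

Compute t_(k+1)/t_k: get (k + 3)*(3*k + 16)/((k + 8)*(3*k + 13)).
Normal form (A,B,C) = (k + 3, k + 8, k + 13/3).
f must satisfy (k + 3)·f(k+1) − (k + 7)·f(k) = k + 13/3.
deg f ≤ 4 (via 1,1,1).
Solve for f: f(k) = k*(k + 4)*(k**2 + 14*k + 63)/270 (degree 4 ≤ 4).
Get s_k = R·t_k = k*(-k**2 - 14*k - 63)/(90*(k**3 + 14*k**2 + 63*k + 90)) with R(k) = B(k−1)f(k)/C(k) = k*(k + 4)*(k + 7)*(k**2 + 14*k + 63)/(90*(3*k + 13)).
s_(k+1) − s_k = (-3*k - 13)/(k**5 + 25*k**4 + 245*k**3 + 1175*k**2 + 2754*k + 2520) = t_k.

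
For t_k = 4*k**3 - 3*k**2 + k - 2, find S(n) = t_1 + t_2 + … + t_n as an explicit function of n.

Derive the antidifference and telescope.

Ratio r(k) = k*(4*k**2 + 9*k + 7)/(4*k**3 - 3*k**2 + k - 2).
So A=1 and B=1, with C=k**3 - 3*k**2/4 + k/4 - 1/2.
Need (1)·f(k+1) − (1)·f(k) = k**3 - 3*k**2/4 + k/4 - 1/2.
deg f ≤ 4 (via 0,0,3).
Coefficient equations give f(k) = k*(k**3 - 3*k**2 + 3*k - 3)/4.
Get s_k = R·t_k = k*(k**3 - 3*k**2 + 3*k - 3) with R(k) = B(k−1)f(k)/C(k) = k*(k**3 - 3*k**2 + 3*k - 3)/((k - 1)*(4*k**2 + k + 2)).
Δs = 4*k**3 - 3*k**2 + k - 2, as required.
s_(n+1) = n**4 + n**3 - 2*n - 2 and s_(1) = -2, so S(n) = n*(n**3 + n**2 - 2).

S(n) = n*(n**3 + n**2 - 2)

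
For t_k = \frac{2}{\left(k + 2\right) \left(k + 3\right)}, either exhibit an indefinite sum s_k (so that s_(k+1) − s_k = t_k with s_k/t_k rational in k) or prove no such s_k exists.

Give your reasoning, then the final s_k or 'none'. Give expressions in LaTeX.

s_k = \frac{k}{k + 2}

Compute t_(k+1)/t_k: get (k + 2)/(k + 4).
Normal form (A,B,C) = (k + 2, k + 4, 1).
Solve (k + 2)·f(k+1) − (k + 3)·f(k) = 1.
Degrees (1,1,0) ⇒ d ≤ 1.
Match coefficients ⇒ f(k) = k/2.
Get s_k = R·t_k = k/(k + 2) with R(k) = B(k−1)f(k)/C(k) = k*(k + 3)/2.
s_(k+1) − s_k = 2/(k**2 + 5*k + 6) = t_k.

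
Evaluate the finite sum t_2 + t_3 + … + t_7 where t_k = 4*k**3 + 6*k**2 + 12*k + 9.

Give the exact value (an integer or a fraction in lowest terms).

Σ = 4344

The ratio is (4*k**3 + 18*k**2 + 36*k + 31)/(4*k**3 + 6*k**2 + 12*k + 9).
Gosper form: A/B · C(k+1)/C(k) with A=1, B=1, C=k**3 + 3*k**2/2 + 3*k + 9/4.
Solve (1)·f(k+1) − (1)·f(k) = k**3 + 3*k**2/2 + 3*k + 9/4.
Bound: deg f ≤ 4.
Coefficient equations give f(k) = k*(k**3 + 4*k + 4)/4.
R(k) = B(k−1)·f(k)/C(k) = k*(k**3 + 4*k + 4)/(4*k**3 + 6*k**2 + 12*k + 9); s_k = R·t_k = k*(k**3 + 4*k + 4).
Δs = 4*k**3 + 6*k**2 + 12*k + 9, as required.
Sum = s_(8) − s_(2); s_(8) = 4384, s_(2) = 40 ⇒ 4344.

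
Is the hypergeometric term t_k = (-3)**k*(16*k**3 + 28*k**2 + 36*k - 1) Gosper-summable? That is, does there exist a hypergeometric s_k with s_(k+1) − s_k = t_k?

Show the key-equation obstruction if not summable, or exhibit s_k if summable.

Yes. s_k = (-3)**k*(-4*k**3 + 2*k**2 - 3*k + 4).

Ratio r(k) = 3*(-16*k**3 - 76*k**2 - 140*k - 79)/(16*k**3 + 28*k**2 + 36*k - 1).
Normal form (A,B,C) = (-3, 1, k**3 + 7*k**2/4 + 9*k/4 - 1/16).
Set up (-3)·f(k+1) − (1)·f(k) − (k**3 + 7*k**2/4 + 9*k/4 - 1/16) = 0.
From deg A=0, deg B=0, deg C=3: d=3.
Coefficient equations give f(k) = -(4*k**3 - 2*k**2 + 3*k - 4)/16.
Certificate R = B(k−1)f/C = -(4*k**3 - 2*k**2 + 3*k - 4)/(16*k**3 + 28*k**2 + 36*k - 1) gives s_k = (-3)**k*(-4*k**3 + 2*k**2 - 3*k + 4).
Verify: (-3)**k*(16*k**3 + 28*k**2 + 36*k - 1) matches t_k.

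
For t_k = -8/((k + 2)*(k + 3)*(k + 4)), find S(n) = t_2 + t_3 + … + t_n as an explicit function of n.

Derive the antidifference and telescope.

r(k) = (k + 2)/(k + 5) after simplifying.
Normal form (A,B,C) = (k + 2, k + 5, 1).
Solve (k + 2)·f(k+1) − (k + 4)·f(k) = 1.
Bound: deg f ≤ 2.
Solve for f: f(k) = k*(k + 5)/12 (degree 2 ≤ 2).
Certificate R = B(k−1)f/C = k*(k + 4)*(k + 5)/12 gives s_k = 2*k*(-k - 5)/(3*(k + 2)*(k + 3)).
Δs = -8/(k**3 + 9*k**2 + 26*k + 24), as required.
s_(n+1) = 2*(-n**2 - 7*n - 6)/(3*(n**2 + 7*n + 12)) and s_(2) = -7/15, so S(n) = (-n**2 - 7*n + 8)/(5*(n**2 + 7*n + 12)).

S(n) = (-n**2 - 7*n + 8)/(5*(n**2 + 7*n + 12))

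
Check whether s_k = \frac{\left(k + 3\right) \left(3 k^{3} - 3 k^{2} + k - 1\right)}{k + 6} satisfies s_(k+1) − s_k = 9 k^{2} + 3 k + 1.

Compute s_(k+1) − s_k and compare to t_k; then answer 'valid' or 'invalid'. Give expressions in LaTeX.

s_(k+1) = k*(3*k**3 + 18*k**2 + 28*k + 16)/(k + 7)
s_(k+1) − s_k = (9*k**4 + 102*k**3 + 238*k**2 + 85*k + 21)/(k**2 + 13*k + 42)
(s_(k+1) − s_k) − t_k = 3*(-6*k**3 - 60*k**2 - 18*k - 7)/(k**2 + 13*k + 42)

Invalid: residual \frac{3 \left(- 6 k^{3} - 60 k^{2} - 18 k - 7\right)}{k^{2} + 13 k + 42} ≠ 0.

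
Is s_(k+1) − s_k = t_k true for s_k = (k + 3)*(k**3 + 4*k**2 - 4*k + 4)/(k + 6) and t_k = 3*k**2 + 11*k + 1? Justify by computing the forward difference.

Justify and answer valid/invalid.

s_(k+1) = (k + 4)*(-4*k + (k + 1)**3 + 4*(k + 1)**2)/(k + 7)
s_(k+1) − s_k = (3*k**4 + 44*k**3 + 195*k**2 + 262*k + 36)/(k**2 + 13*k + 42)
(s_(k+1) − s_k) − t_k = 3*(-2*k**3 - 25*k**2 - 71*k - 2)/(k**2 + 13*k + 42)

Invalid: residual 3*(-2*k**3 - 25*k**2 - 71*k - 2)/(k**2 + 13*k + 42) ≠ 0.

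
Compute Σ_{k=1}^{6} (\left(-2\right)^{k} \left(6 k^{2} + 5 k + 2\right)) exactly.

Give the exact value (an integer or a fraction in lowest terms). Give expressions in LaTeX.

Ratio r(k) = 2*(-6*k**2 - 17*k - 13)/(6*k**2 + 5*k + 2).
Gosper form: A/B · C(k+1)/C(k) with A=-2, B=1, C=k**2 + 5*k/6 + 1/3.
Need (-2)·f(k+1) − (1)·f(k) = k**2 + 5*k/6 + 1/3.
d = 2 from the (0,0,2) case.
Solve for f: f(k) = -k*(2*k - 1)/6 (degree 2 ≤ 2).
Certificate R = B(k−1)f/C = -k*(2*k - 1)/(6*k**2 + 5*k + 2) gives s_k = (-2)**k*k*(1 - 2*k).
Verify: (-2)**k*(6*k**2 + 5*k + 2) matches t_k.
Telescoping: Σ = s_(7) − s_(1) = 11648 − (2) = 11646.

Σ = 11646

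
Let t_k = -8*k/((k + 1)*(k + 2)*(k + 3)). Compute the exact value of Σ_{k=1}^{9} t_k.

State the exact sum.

Step 1: r(k) = (k + 1)**2/(k*(k + 4)).
Factor: A=k + 1; B=k + 4; C=k.
Set up (k + 1)·f(k+1) − (k + 3)·f(k) − (k) = 0.
Degrees (1,1,1) ⇒ d ≤ 2.
A polynomial solution: f(k) = k*(k - 1)/4.
Then R = B(k−1)f/C = (k - 1)*(k + 3)/4, so s_k = R(k)·t_k = 2*k*(1 - k)/((k + 1)*(k + 2)).
Verify: -8*k/(k**3 + 6*k**2 + 11*k + 6) matches t_k.
Sum = s_(10) − s_(1); s_(10) = -15/11, s_(1) = 0 ⇒ -15/11.

Σ = -15/11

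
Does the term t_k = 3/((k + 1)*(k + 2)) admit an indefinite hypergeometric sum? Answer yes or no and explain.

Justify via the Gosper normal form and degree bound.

Yes. s_k = 3*k/(k + 1).

The ratio is (k + 1)/(k + 3).
Take A(k)=k + 1, B(k)=k + 3, C(k)=1.
f must satisfy (k + 1)·f(k+1) − (k + 2)·f(k) = 1.
deg f ≤ 1 (via 1,1,0).
Match coefficients ⇒ f(k) = k.
R(k) = B(k−1)·f(k)/C(k) = k*(k + 2); s_k = R·t_k = 3*k/(k + 1).
Check: Δs_k = 3/(k**2 + 3*k + 2). ✓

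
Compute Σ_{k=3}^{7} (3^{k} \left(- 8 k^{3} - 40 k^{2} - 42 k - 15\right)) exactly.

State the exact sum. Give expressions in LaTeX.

Compute t_(k+1)/t_k: get 3*(8*k**3 + 64*k**2 + 146*k + 105)/(8*k**3 + 40*k**2 + 42*k + 15).
Take A(k)=3, B(k)=1, C(k)=k**3 + 5*k**2 + 21*k/4 + 15/8.
Need (3)·f(k+1) − (1)·f(k) = k**3 + 5*k**2 + 21*k/4 + 15/8.
deg f ≤ 3 (via 0,0,3).
Solve for f: f(k) = (4*k**3 + 2*k**2 - 3*k + 3)/8 (degree 3 ≤ 3).
Get s_k = R·t_k = 3**k*(-4*k**3 - 2*k**2 + 3*k - 3) with R(k) = B(k−1)f(k)/C(k) = (4*k**3 + 2*k**2 - 3*k + 3)/(8*k**3 + 40*k**2 + 42*k + 15).
Check: Δs_k = 3**k*(-8*k**3 - 40*k**2 - 42*k - 15). ✓
Σ_(k=3)^(7) t_k = s_(8) − s_(3) = -14138955 − (-3240) = -14135715.

Σ = -14135715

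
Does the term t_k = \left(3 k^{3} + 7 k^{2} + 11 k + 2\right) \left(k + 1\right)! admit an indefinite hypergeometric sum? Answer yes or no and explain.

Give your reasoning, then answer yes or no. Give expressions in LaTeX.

Yes. s_k = k \left(3 k - 2\right) \left(k + 1\right)!.

r(k) = (3*k**4 + 22*k**3 + 66*k**2 + 91*k + 46)/(3*k**3 + 7*k**2 + 11*k + 2) after simplifying.
Normal form (A,B,C) = (k + 2, 1, k**3 + 7*k**2/3 + 11*k/3 + 2/3).
f must satisfy (k + 2)·f(k+1) − (1)·f(k) = k**3 + 7*k**2/3 + 11*k/3 + 2/3.
From deg A=1, deg B=0, deg C=3: d=2.
Solve for f: f(k) = k*(3*k - 2)/3 (degree 2 ≤ 2).
R(k) = B(k−1)·f(k)/C(k) = k*(3*k - 2)/(3*k**3 + 7*k**2 + 11*k + 2); s_k = R·t_k = k*(3*k - 2)*factorial(k + 1).
s_(k+1) − s_k = (3*k**3 + 7*k**2 + 11*k + 2)*factorial(k + 1) = t_k.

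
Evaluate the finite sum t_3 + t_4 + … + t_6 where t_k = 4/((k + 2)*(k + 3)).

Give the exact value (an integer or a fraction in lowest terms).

Compute t_(k+1)/t_k: get (k + 2)/(k + 4).
Take A(k)=k + 2, B(k)=k + 4, C(k)=1.
Set up (k + 2)·f(k+1) − (k + 3)·f(k) − (1) = 0.
From deg A=1, deg B=1, deg C=0: d=1.
Match coefficients ⇒ f(k) = k/2.
Then R = B(k−1)f/C = k*(k + 3)/2, so s_k = R(k)·t_k = 2*k/(k + 2).
s_(k+1) − s_k = 4/(k**2 + 5*k + 6) = t_k.
Telescoping: Σ = s_(7) − s_(3) = 14/9 − (6/5) = 16/45.

Σ = 16/45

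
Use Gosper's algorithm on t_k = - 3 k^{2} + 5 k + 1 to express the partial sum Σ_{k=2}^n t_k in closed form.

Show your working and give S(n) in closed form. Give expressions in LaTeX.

t_(k+1)/t_k = (3*k**2 + k - 3)/(3*k**2 - 5*k - 1).
Normal form (A,B,C) = (1, 1, k**2 - 5*k/3 - 1/3).
Set up (1)·f(k+1) − (1)·f(k) − (k**2 - 5*k/3 - 1/3) = 0.
Degrees (0,0,2) ⇒ d ≤ 3.
Solve for f: f(k) = k*(k**2 - 4*k + 2)/3 (degree 3 ≤ 3).
So s_k = (B(k−1)f/C)·t_k = (k*(k**2 - 4*k + 2)/(3*k**2 - 5*k - 1))·t_k = k*(-k**2 + 4*k - 2).
s_(k+1) − s_k = -3*k**2 + 5*k + 1 = t_k.
Evaluate: s_(n+1) = -n**3 + n**2 + 3*n + 1; subtract s_(2) = 4 ⇒ S(n) = -n**3 + n**2 + 3*n - 3.

S(n) = - n^{3} + n^{2} + 3 n - 3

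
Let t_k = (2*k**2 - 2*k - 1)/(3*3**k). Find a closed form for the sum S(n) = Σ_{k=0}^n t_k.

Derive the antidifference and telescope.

S(n) = 3**(-n - 1)*(-n**2 - 2*n - 1)

Ratio r(k) = (2*k**2 + 2*k - 1)/(3*(2*k**2 - 2*k - 1)).
Gosper form: A/B · C(k+1)/C(k) with A=1/3, B=1, C=k**2 - k - 1/2.
Set up (1/3)·f(k+1) − (1)·f(k) − (k**2 - k - 1/2) = 0.
Degrees (0,0,2) ⇒ d ≤ 2.
Match coefficients ⇒ f(k) = -3*k**2/2.
R(k) = B(k−1)·f(k)/C(k) = -3*k**2/(2*k**2 - 2*k - 1); s_k = R·t_k = -k**2/3**k.
Check: Δs_k = (3*k**2 - (k + 1)**2)/(3*3**k). ✓
Σ_(k=0)^n t_k = s_(n+1) − s_(0) = (3**(-n - 1)*(-n**2 - 2*n - 1)) − (0), i.e. 3**(-n - 1)*(-n**2 - 2*n - 1).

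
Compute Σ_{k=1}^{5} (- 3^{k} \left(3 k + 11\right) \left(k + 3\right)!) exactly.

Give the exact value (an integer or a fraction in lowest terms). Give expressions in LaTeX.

Compute t_(k+1)/t_k: get 3*(k + 4)*(3*k + 14)/(3*k + 11).
Factor: A=3*k + 12; B=1; C=k + 11/3.
Solve (3*k + 12)·f(k+1) − (1)·f(k) = k + 11/3.
Bound: deg f ≤ 0.
Solving with deg f ≤ 0: f(k) = 1/3.
Get s_k = R·t_k = -3**k*factorial(k + 3) with R(k) = B(k−1)f(k)/C(k) = 1/(3*k + 11).
Δs = -3**k*(3*k + 11)*factorial(k + 3), as required.
Telescoping: Σ = s_(6) − s_(1) = -264539520 − (-72) = -264539448.

Σ = -264539448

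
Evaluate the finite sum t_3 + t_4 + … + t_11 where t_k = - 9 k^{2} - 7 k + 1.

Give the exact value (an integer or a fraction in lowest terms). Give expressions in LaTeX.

Σ = -4941

The ratio is (9*k**2 + 25*k + 15)/(9*k**2 + 7*k - 1).
Take A(k)=1, B(k)=1, C(k)=k**2 + 7*k/9 - 1/9.
Set up (1)·f(k+1) − (1)·f(k) − (k**2 + 7*k/9 - 1/9) = 0.
d = 3 from the (0,0,2) case.
A polynomial solution: f(k) = k*(3*k**2 - k - 3)/9.
Get s_k = R·t_k = k*(-3*k**2 + k + 3) with R(k) = B(k−1)f(k)/C(k) = k*(3*k**2 - k - 3)/(9*k**2 + 7*k - 1).
Check: Δs_k = -9*k**2 - 7*k + 1. ✓
Σ_(k=3)^(11) t_k = s_(12) − s_(3) = -5004 − (-63) = -4941.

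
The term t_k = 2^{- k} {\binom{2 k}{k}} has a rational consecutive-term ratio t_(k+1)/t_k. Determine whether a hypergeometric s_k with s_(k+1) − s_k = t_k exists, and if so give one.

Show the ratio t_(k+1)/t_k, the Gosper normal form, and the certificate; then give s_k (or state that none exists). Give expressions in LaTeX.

none — t_k is not Gosper-summable

Step 1: r(k) = (2*k + 1)/(k + 1).
A = 2*k + 1, B = k + 1, C = 1.
Set up (2*k + 1)·f(k+1) − (k)·f(k) − (1) = 0.
Bound: deg f ≤ -1.
Bound -1 < 0, so the key equation has no polynomial solution.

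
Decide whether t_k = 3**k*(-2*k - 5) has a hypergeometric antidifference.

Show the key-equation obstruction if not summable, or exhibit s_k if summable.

t_(k+1)/t_k = 3*(2*k + 7)/(2*k + 5).
So A=3 and B=1, with C=k + 5/2.
Set up (3)·f(k+1) − (1)·f(k) − (k + 5/2) = 0.
Degrees (0,0,1) ⇒ d ≤ 1.
Match coefficients ⇒ f(k) = (k + 1)/2.
R(k) = B(k−1)·f(k)/C(k) = (k + 1)/(2*k + 5); s_k = R·t_k = 3**k*(-k - 1).
Δs = 3**k*(-2*k - 5), as required.

Yes. s_k = 3**k*(-k - 1).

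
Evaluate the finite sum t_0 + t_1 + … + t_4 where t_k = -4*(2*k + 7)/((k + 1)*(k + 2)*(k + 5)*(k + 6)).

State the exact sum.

Σ = -11/15

r(k) = (k + 1)*(k + 5)*(2*k + 9)/((k + 3)*(k + 7)*(2*k + 7)) after simplifying.
Normal form (A,B,C) = (k + 1, k + 7, k**3 + 21*k**2/2 + 73*k/2 + 42).
f must satisfy (k + 1)·f(k+1) − (k + 6)·f(k) = k**3 + 21*k**2/2 + 73*k/2 + 42.
d = 5 from the (1,1,3) case.
Match coefficients ⇒ f(k) = k*(k + 2)*(k + 3)*(k + 4)*(k + 6)/10.
So s_k = (B(k−1)f/C)·t_k = (k*(k + 2)*(k + 6)**2/(5*(2*k + 7)))·t_k = 4*k*(-k - 6)/(5*(k**2 + 6*k + 5)).
s_(k+1) − s_k = 4*(-2*k - 7)/(k**4 + 14*k**3 + 65*k**2 + 112*k + 60) = t_k.
Σ_(k=0)^(4) t_k = s_(5) − s_(0) = -11/15 − (0) = -11/15.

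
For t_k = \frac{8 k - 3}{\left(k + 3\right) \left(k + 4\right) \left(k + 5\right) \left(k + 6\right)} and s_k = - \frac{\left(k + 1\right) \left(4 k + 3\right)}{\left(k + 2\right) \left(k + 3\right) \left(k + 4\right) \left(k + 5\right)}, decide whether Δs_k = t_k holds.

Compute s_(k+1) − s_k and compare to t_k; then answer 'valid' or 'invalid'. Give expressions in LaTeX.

s_(k+1) = -(k + 2)*(4*k + 7)/((k + 3)*(k + 4)*(k + 5)*(k + 6))
s_(k+1) − s_k = (8*k**2 + k - 10)/(k**5 + 20*k**4 + 155*k**3 + 580*k**2 + 1044*k + 720)
(s_(k+1) − s_k) − t_k = 4*(-3*k - 1)/(k**5 + 20*k**4 + 155*k**3 + 580*k**2 + 1044*k + 720)

Invalid: residual \frac{4 \left(- 3 k - 1\right)}{k^{5} + 20 k^{4} + 155 k^{3} + 580 k^{2} + 1044 k + 720} ≠ 0.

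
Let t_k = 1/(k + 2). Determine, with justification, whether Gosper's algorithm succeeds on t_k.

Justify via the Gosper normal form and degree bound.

No — key equation has no polynomial f.

Step 1: r(k) = (k + 2)/(k + 3).
So A=k + 2 and B=k + 3, with C=1.
Need (k + 2)·f(k+1) − (k + 2)·f(k) = 1.
From deg A=1, deg B=1, deg C=0: d=0.
Write f(k) = c0. Then LHS − RHS = -1, requiring -1 = 0: contradictory. No certificate.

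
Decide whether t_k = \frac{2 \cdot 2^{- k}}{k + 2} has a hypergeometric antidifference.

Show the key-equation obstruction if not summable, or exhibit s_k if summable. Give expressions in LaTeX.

No; the degree bound rules out any f.

Ratio r(k) = (k + 2)/(2*(k + 3)).
Gosper form: A/B · C(k+1)/C(k) with A=k/2 + 1, B=k + 3, C=1.
Set up (k/2 + 1)·f(k+1) − (k + 2)·f(k) − (1) = 0.
From deg A=1, deg B=1, deg C=0: d=-1.
d = -1 < 0 ⇒ no nonzero polynomial f; not summable.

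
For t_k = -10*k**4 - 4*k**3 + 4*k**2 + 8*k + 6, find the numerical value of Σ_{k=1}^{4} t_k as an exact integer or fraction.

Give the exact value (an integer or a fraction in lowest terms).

Σ = -3716

Ratio r(k) = (5*k**4 + 22*k**3 + 34*k**2 + 18*k - 2)/(5*k**4 + 2*k**3 - 2*k**2 - 4*k - 3).
So A=1 and B=1, with C=k**4 + 2*k**3/5 - 2*k**2/5 - 4*k/5 - 3/5.
Key eq: (1)·f(k+1) = (1)·f(k) + (k**4 + 2*k**3/5 - 2*k**2/5 - 4*k/5 - 3/5).
Degrees (0,0,4) ⇒ d ≤ 5.
A polynomial solution: f(k) = k*(2*k**4 - 4*k**3 - k - 3)/10.
So s_k = (B(k−1)f/C)·t_k = (k*(2*k**4 - 4*k**3 - k - 3)/(2*(5*k**4 + 2*k**3 - 2*k**2 - 4*k - 3)))·t_k = k*(-2*k**4 + 4*k**3 + k + 3).
Verify: -10*k**4 - 4*k**3 + 4*k**2 + 8*k + 6 matches t_k.
Σ_(k=1)^(4) t_k = s_(5) − s_(1) = -3710 − (6) = -3716.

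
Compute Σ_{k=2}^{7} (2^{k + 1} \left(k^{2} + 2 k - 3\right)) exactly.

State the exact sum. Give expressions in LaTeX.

Σ = 24072

Compute t_(k+1)/t_k: get 2*k*(k + 4)/(k**2 + 2*k - 3).
A = 2, B = 1, C = k**2 + 2*k - 3.
Key eq: (2)·f(k+1) = (1)·f(k) + (k**2 + 2*k - 3).
d = 2 from the (0,0,2) case.
A polynomial solution: f(k) = k**2 - 2*k - 1.
Get s_k = R·t_k = 2**(k + 1)*(k**2 - 2*k - 1) with R(k) = B(k−1)f(k)/C(k) = (k**2 - 2*k - 1)/((k - 1)*(k + 3)).
Check: Δs_k = 2**(k + 1)*(k**2 + 2*k - 3). ✓
Σ_(k=2)^(7) t_k = s_(8) − s_(2) = 24064 − (-8) = 24072.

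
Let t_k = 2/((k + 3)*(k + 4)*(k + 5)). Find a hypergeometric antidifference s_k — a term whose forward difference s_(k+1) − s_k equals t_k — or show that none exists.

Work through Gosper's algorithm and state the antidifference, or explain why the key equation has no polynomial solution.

Ratio r(k) = (k + 3)/(k + 6).
Take A(k)=k + 3, B(k)=k + 6, C(k)=1.
Solve (k + 3)·f(k+1) − (k + 5)·f(k) = 1.
d = 2 from the (1,1,0) case.
Match coefficients ⇒ f(k) = k*(k + 7)/24.
Get s_k = R·t_k = k*(k + 7)/(12*(k + 3)*(k + 4)) with R(k) = B(k−1)f(k)/C(k) = k*(k + 5)*(k + 7)/24.
Verify: 2/(k**3 + 12*k**2 + 47*k + 60) matches t_k.

s_k = k*(k + 7)/(12*(k + 3)*(k + 4))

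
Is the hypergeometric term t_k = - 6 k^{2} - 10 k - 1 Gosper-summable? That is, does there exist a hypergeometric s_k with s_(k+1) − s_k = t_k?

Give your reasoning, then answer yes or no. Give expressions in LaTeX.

Yes. s_k = k \left(- 2 k^{2} - 2 k + 3\right).

Compute t_(k+1)/t_k: get (6*k**2 + 22*k + 17)/(6*k**2 + 10*k + 1).
A = 1, B = 1, C = k**2 + 5*k/3 + 1/6.
f must satisfy (1)·f(k+1) − (1)·f(k) = k**2 + 5*k/3 + 1/6.
deg f ≤ 3 (via 0,0,2).
Match coefficients ⇒ f(k) = k*(2*k**2 + 2*k - 3)/6.
Certificate R = B(k−1)f/C = k*(2*k**2 + 2*k - 3)/(6*k**2 + 10*k + 1) gives s_k = k*(-2*k**2 - 2*k + 3).
s_(k+1) − s_k = -6*k**2 - 10*k - 1 = t_k.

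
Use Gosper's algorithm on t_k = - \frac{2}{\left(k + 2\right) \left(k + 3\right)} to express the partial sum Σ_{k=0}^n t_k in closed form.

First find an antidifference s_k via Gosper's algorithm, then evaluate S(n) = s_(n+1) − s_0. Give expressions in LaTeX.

S(n) = \frac{- n - 1}{n + 3}

Compute t_(k+1)/t_k: get (k + 2)/(k + 4).
Gosper form: A/B · C(k+1)/C(k) with A=k + 2, B=k + 4, C=1.
Key eq: (k + 2)·f(k+1) = (k + 3)·f(k) + (1).
deg f ≤ 1 (via 1,1,0).
Match coefficients ⇒ f(k) = k/2.
Get s_k = R·t_k = -k/(k + 2) with R(k) = B(k−1)f(k)/C(k) = k*(k + 3)/2.
Verify: -2/(k**2 + 5*k + 6) matches t_k.
Evaluate: s_(n+1) = (-n - 1)/(n + 3); subtract s_(0) = 0 ⇒ S(n) = (-n - 1)/(n + 3).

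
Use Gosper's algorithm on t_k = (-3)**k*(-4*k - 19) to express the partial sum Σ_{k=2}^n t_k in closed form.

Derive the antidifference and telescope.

S(n) = -3*(-3)**n*n - 15*(-3)**n - 54

Step 1: r(k) = 3*(-4*k - 23)/(4*k + 19).
Factor: A=-3; B=1; C=k + 19/4.
Key eq: (-3)·f(k+1) = (1)·f(k) + (k + 19/4).
d = 1 from the (0,0,1) case.
Coefficient equations give f(k) = -(k + 4)/4.
So s_k = (B(k−1)f/C)·t_k = (-(k + 4)/(4*k + 19))·t_k = (-3)**k*(k + 4).
Verify: (-3)**k*(-4*k - 19) matches t_k.
Evaluate: s_(n+1) = (-3)**(n + 1)*(n + 5); subtract s_(2) = 54 ⇒ S(n) = -3*(-3)**n*n - 15*(-3)**n - 54.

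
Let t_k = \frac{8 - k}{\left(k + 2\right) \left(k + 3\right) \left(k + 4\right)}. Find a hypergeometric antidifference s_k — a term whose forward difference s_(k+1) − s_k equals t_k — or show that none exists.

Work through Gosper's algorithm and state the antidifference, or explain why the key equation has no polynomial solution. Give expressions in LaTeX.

s_k = \frac{k \left(k + 7\right)}{2 \left(k + 2\right) \left(k + 3\right)}

Compute t_(k+1)/t_k: get (k - 7)*(k + 2)/((k - 8)*(k + 5)).
So A=k + 2 and B=k + 5, with C=k - 8.
Need (k + 2)·f(k+1) − (k + 4)·f(k) = k - 8.
deg f ≤ 2 (via 1,1,1).
A polynomial solution: f(k) = -k*(k + 7)/2.
R(k) = B(k−1)·f(k)/C(k) = -k*(k + 4)*(k + 7)/(2*(k - 8)); s_k = R·t_k = k*(k + 7)/(2*(k + 2)*(k + 3)).
Check: Δs_k = (8 - k)/(k**3 + 9*k**2 + 26*k + 24). ✓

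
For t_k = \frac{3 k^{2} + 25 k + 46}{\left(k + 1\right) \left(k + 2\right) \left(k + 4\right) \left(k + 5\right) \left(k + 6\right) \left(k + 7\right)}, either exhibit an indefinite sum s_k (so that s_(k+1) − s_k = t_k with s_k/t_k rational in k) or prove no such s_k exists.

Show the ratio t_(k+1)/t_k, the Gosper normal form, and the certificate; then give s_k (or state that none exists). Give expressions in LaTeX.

s_k = \frac{k \left(k^{2} + 11 k + 34\right)}{24 \left(k^{3} + 11 k^{2} + 34 k + 24\right)}

Compute t_(k+1)/t_k: get (k + 1)*(k + 4)*(25*k + 3*(k + 1)**2 + 71)/((k + 3)*(k + 8)*(3*k**2 + 25*k + 46)).
So A=k + 1 and B=k + 8, with C=k**3 + 34*k**2/3 + 121*k/3 + 46.
Solve (k + 1)·f(k+1) − (k + 7)·f(k) = k**3 + 34*k**2/3 + 121*k/3 + 46.
deg f ≤ 6 (via 1,1,3).
Solve for f: f(k) = k*(k + 2)*(k + 3)*(k + 5)*(k**2 + 11*k + 34)/72 (degree 6 ≤ 6).
R(k) = B(k−1)·f(k)/C(k) = k*(k + 2)*(k + 5)*(k + 7)*(k**2 + 11*k + 34)/(24*(3*k**2 + 25*k + 46)); s_k = R·t_k = k*(k**2 + 11*k + 34)/(24*(k**3 + 11*k**2 + 34*k + 24)).
Δs = (3*k**2 + 25*k + 46)/(k**6 + 25*k**5 + 247*k**4 + 1219*k**3 + 3112*k**2 + 3796*k + 1680), as required.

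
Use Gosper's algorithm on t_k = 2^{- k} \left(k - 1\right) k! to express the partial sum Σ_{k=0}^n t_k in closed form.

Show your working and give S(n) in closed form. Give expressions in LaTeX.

S(n) = -2 + 2^{- n} \left(n + 1\right)!

t_(k+1)/t_k = k*(k + 1)/(2*(k - 1)).
A = k/2 + 1/2, B = 1, C = k - 1.
f must satisfy (k/2 + 1/2)·f(k+1) − (1)·f(k) = k - 1.
From deg A=1, deg B=0, deg C=1: d=0.
Coefficient equations give f(k) = 2.
Get s_k = R·t_k = 2**(1 - k)*factorial(k) with R(k) = B(k−1)f(k)/C(k) = 2/(k - 1).
s_(k+1) − s_k = (k - 1)*factorial(k)/2**k = t_k.
Telescope: S(n) = s_(n+1) − s_(0) = factorial(n + 1)/2**n − (2) = -2 + factorial(n + 1)/2**n.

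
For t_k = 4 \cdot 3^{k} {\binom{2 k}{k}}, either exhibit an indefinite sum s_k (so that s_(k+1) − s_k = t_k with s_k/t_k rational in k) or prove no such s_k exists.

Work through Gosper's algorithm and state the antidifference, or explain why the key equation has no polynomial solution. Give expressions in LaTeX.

The ratio is 6*(2*k + 1)/(k + 1).
A = 12*k + 6, B = k + 1, C = 1.
Set up (12*k + 6)·f(k+1) − (k)·f(k) − (1) = 0.
Bound: deg f ≤ -1.
d = -1 < 0 ⇒ no nonzero polynomial f; not summable.

no hypergeometric antidifference exists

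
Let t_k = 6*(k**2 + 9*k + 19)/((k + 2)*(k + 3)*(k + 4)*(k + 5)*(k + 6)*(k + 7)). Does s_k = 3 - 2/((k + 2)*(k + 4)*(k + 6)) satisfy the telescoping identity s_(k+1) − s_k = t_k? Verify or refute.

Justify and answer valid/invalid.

Valid — Δs_k = t_k.

s_(k+1) = 3 - 2/((k + 3)*(k + 5)*(k + 7))
s_(k+1) − s_k = 6*(k**2 + 9*k + 19)/(k**6 + 27*k**5 + 295*k**4 + 1665*k**3 + 5104*k**2 + 8028*k + 5040)
(s_(k+1) − s_k) − t_k = 0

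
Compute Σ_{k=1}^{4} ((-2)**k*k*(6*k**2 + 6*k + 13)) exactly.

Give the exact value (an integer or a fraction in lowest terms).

Σ = 6814

Compute t_(k+1)/t_k: get 2*(-6*k**3 - 24*k**2 - 43*k - 25)/(k*(6*k**2 + 6*k + 13)).
Gosper form: A/B · C(k+1)/C(k) with A=-2, B=1, C=k**3 + k**2 + 13*k/6.
Key eq: (-2)·f(k+1) = (1)·f(k) + (k**3 + k**2 + 13*k/6).
Bound: deg f ≤ 3.
Solve for f: f(k) = -(2*k**3 - 2*k**2 + 3*k - 2)/6 (degree 3 ≤ 3).
So s_k = (B(k−1)f/C)·t_k = (-(2*k**3 - 2*k**2 + 3*k - 2)/(k*(6*k**2 + 6*k + 13)))·t_k = (-2)**k*(-2*k**3 + 2*k**2 - 3*k + 2).
Check: Δs_k = (-2)**k*k*(6*k**2 + 6*k + 13). ✓
Σ_(k=1)^(4) t_k = s_(5) − s_(1) = 6816 − (2) = 6814.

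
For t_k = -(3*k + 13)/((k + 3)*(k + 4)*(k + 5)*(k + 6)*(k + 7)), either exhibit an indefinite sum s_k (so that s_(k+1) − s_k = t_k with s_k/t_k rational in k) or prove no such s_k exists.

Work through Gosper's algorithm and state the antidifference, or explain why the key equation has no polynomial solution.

Step 1: r(k) = (k + 3)*(3*k + 16)/((k + 8)*(3*k + 13)).
A = k + 3, B = k + 8, C = k + 13/3.
Need (k + 3)·f(k+1) − (k + 7)·f(k) = k + 13/3.
Bound: deg f ≤ 4.
Solving with deg f ≤ 4: f(k) = k*(k + 4)*(k**2 + 14*k + 63)/270.
So s_k = (B(k−1)f/C)·t_k = (k*(k + 4)*(k + 7)*(k**2 + 14*k + 63)/(90*(3*k + 13)))·t_k = k*(-k**2 - 14*k - 63)/(90*(k**3 + 14*k**2 + 63*k + 90)).
Check: Δs_k = (-3*k - 13)/(k**5 + 25*k**4 + 245*k**3 + 1175*k**2 + 2754*k + 2520). ✓

s_k = k*(-k**2 - 14*k - 63)/(90*(k**3 + 14*k**2 + 63*k + 90))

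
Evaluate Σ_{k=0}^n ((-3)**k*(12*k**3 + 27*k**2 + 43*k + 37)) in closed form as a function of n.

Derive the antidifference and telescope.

S(n) = 9*(-3)**n*n**3 + 27*(-3)**n*n**2 + 39*(-3)**n*n + 33*(-3)**n + 4

r(k) = 3*(-12*k**3 - 63*k**2 - 133*k - 119)/(12*k**3 + 27*k**2 + 43*k + 37) after simplifying.
Gosper form: A/B · C(k+1)/C(k) with A=-3, B=1, C=k**3 + 9*k**2/4 + 43*k/12 + 37/12.
Solve (-3)·f(k+1) − (1)·f(k) = k**3 + 9*k**2/4 + 43*k/12 + 37/12.
Degrees (0,0,3) ⇒ d ≤ 3.
Solve for f: f(k) = -(3*k**3 + 4*k + 4)/12 (degree 3 ≤ 3).
Then R = B(k−1)f/C = -(3*k**3 + 4*k + 4)/(12*k**3 + 27*k**2 + 43*k + 37), so s_k = R(k)·t_k = (-3)**k*(-3*k**3 - 4*k - 4).
s_(k+1) − s_k = (-3)**k*(12*k**3 + 27*k**2 + 43*k + 37) = t_k.
Evaluate: s_(n+1) = 3*(-3)**n*(3*n**3 + 9*n**2 + 13*n + 11); subtract s_(0) = -4 ⇒ S(n) = 9*(-3)**n*n**3 + 27*(-3)**n*n**2 + 39*(-3)**n*n + 33*(-3)**n + 4.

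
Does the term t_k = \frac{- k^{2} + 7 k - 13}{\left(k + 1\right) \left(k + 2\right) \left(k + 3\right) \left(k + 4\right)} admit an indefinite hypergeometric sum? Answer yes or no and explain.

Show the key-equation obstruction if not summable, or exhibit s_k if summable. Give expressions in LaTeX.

Yes. s_k = \frac{k \left(- 2 k^{2} - 9 k - 28\right)}{3 \left(k + 1\right) \left(k + 2\right) \left(k + 3\right)}.

Compute t_(k+1)/t_k: get (k + 1)*(-7*k + (k + 1)**2 + 6)/((k + 5)*(k**2 - 7*k + 13)).
A = k + 1, B = k + 5, C = k**2 - 7*k + 13.
Solve (k + 1)·f(k+1) − (k + 4)·f(k) = k**2 - 7*k + 13.
Degrees (1,1,2) ⇒ d ≤ 3.
A polynomial solution: f(k) = k*(2*k**2 + 9*k + 28)/3.
Get s_k = R·t_k = k*(-2*k**2 - 9*k - 28)/(3*(k + 1)*(k + 2)*(k + 3)) with R(k) = B(k−1)f(k)/C(k) = k*(k + 4)*(2*k**2 + 9*k + 28)/(3*(k**2 - 7*k + 13)).
Δs = (-k**2 + 7*k - 13)/(k**4 + 10*k**3 + 35*k**2 + 50*k + 24), as required.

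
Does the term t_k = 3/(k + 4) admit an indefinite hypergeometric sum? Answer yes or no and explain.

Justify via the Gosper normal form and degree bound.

Compute t_(k+1)/t_k: get (k + 4)/(k + 5).
Gosper form: A/B · C(k+1)/C(k) with A=k + 4, B=k + 5, C=1.
Set up (k + 4)·f(k+1) − (k + 4)·f(k) − (1) = 0.
deg f ≤ 0 (via 1,1,0).
Put f(k) = c0: A·f(k+1) − B(k−1)·f(k) − C = -1; need -1 = 0 — inconsistent ⇒ no f, not summable.

No — t_k has no hypergeometric antidifference.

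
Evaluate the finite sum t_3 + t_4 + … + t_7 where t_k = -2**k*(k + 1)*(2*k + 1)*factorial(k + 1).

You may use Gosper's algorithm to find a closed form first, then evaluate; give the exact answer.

Σ = -650280576

t_(k+1)/t_k = (k + 2)**2*(4*k + 6)/((k + 1)*(2*k + 1)).
Normal form (A,B,C) = (2*k + 4, 1, k**2 + 3*k/2 + 1/2).
Need (2*k + 4)·f(k+1) − (1)·f(k) = k**2 + 3*k/2 + 1/2.
d = 1 from the (1,0,2) case.
Solve for f: f(k) = (k - 1)/2 (degree 1 ≤ 1).
Get s_k = R·t_k = -2**k*(k - 1)*factorial(k + 1) with R(k) = B(k−1)f(k)/C(k) = (k - 1)/((k + 1)*(2*k + 1)).
Check: Δs_k = -2**k*(k + 1)*(2*k + 1)*factorial(k + 1). ✓
Telescoping: Σ = s_(8) − s_(3) = -650280960 − (-384) = -650280576.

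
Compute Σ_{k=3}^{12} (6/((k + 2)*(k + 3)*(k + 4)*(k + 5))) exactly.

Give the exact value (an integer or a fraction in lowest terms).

Σ = 43/4760

Compute t_(k+1)/t_k: get (k + 2)/(k + 6).
So A=k + 2 and B=k + 6, with C=1.
Set up (k + 2)·f(k+1) − (k + 5)·f(k) − (1) = 0.
Bound: deg f ≤ 3.
A polynomial solution: f(k) = k*(k**2 + 9*k + 26)/72.
Get s_k = R·t_k = k*(k**2 + 9*k + 26)/(12*(k + 2)*(k + 3)*(k + 4)) with R(k) = B(k−1)f(k)/C(k) = k*(k + 5)*(k**2 + 9*k + 26)/72.
Δs = 6/(k**4 + 14*k**3 + 71*k**2 + 154*k + 120), as required.
Evaluate s at k=13 and k=3: 169/2040 and 31/420; difference 43/4760.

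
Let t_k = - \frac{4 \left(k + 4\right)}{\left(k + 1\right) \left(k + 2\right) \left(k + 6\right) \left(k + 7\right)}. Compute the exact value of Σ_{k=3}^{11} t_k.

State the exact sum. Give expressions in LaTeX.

Σ = -11/234

Step 1: r(k) = (k + 1)*(k + 5)*(k + 6)/((k + 3)*(k + 4)*(k + 8)).
Take A(k)=k + 1, B(k)=k + 8, C(k)=k**4 + 16*k**3 + 95*k**2 + 248*k + 240.
Key eq: (k + 1)·f(k+1) = (k + 7)·f(k) + (k**4 + 16*k**3 + 95*k**2 + 248*k + 240).
Degrees (1,1,4) ⇒ d ≤ 6.
Solving with deg f ≤ 6: f(k) = k*(k + 2)*(k + 3)*(k + 4)*(k + 5)*(k + 7)/12.
So s_k = (B(k−1)f/C)·t_k = (k*(k + 2)*(k + 7)**2/(12*(k + 4)))·t_k = k*(-k - 7)/(3*(k**2 + 7*k + 6)).
Check: Δs_k = 4*(-k - 4)/(k**4 + 16*k**3 + 83*k**2 + 152*k + 84). ✓
Evaluate s at k=12 and k=3: -38/117 and -5/18; difference -11/234.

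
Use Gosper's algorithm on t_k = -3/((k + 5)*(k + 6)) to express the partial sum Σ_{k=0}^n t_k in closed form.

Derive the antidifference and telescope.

S(n) = 3*(-n - 1)/(5*(n + 6))

Compute t_(k+1)/t_k: get (k + 5)/(k + 7).
Normal form (A,B,C) = (k + 5, k + 7, 1).
f must satisfy (k + 5)·f(k+1) − (k + 6)·f(k) = 1.
Bound: deg f ≤ 1.
Match coefficients ⇒ f(k) = k/5.
Then R = B(k−1)f/C = k*(k + 6)/5, so s_k = R(k)·t_k = -3*k/(5*k + 25).
Check: Δs_k = -3/(k**2 + 11*k + 30). ✓
Telescope: S(n) = s_(n+1) − s_(0) = 3*(-n - 1)/(5*(n + 6)) − (0) = 3*(-n - 1)/(5*(n + 6)).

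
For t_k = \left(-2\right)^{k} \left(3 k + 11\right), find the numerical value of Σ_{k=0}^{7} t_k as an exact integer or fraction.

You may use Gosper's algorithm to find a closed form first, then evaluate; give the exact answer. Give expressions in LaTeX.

t_(k+1)/t_k = 2*(-3*k - 14)/(3*k + 11).
Normal form (A,B,C) = (-2, 1, k + 11/3).
Solve (-2)·f(k+1) − (1)·f(k) = k + 11/3.
Bound: deg f ≤ 1.
A polynomial solution: f(k) = -(k + 3)/3.
R(k) = B(k−1)·f(k)/C(k) = -(k + 3)/(3*k + 11); s_k = R·t_k = (-2)**k*(-k - 3).
Check: Δs_k = (-2)**k*(3*k + 11). ✓
Telescoping: Σ = s_(8) − s_(0) = -2816 − (-3) = -2813.

Σ = -2813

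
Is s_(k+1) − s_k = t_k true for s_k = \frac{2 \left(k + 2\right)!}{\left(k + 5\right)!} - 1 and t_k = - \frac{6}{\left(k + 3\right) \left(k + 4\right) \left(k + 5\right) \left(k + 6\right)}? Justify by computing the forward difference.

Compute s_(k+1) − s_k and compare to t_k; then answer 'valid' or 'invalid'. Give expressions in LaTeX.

Valid — Δs_k = t_k.

s_(k+1) = 2*factorial(k + 3)/factorial(k + 6) - 1
s_(k+1) − s_k = -6/((k + 3)*(k + 4)*(k + 5)*(k + 6))
(s_(k+1) − s_k) − t_k = 0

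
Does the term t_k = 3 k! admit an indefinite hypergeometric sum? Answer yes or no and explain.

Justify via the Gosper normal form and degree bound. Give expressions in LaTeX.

No. Not Gosper-summable.

Compute t_(k+1)/t_k: get k + 1.
Factor: A=k + 1; B=1; C=1.
f must satisfy (k + 1)·f(k+1) − (1)·f(k) = 1.
Degrees (1,0,0) ⇒ d ≤ -1.
Negative degree bound (-1): no f exists, t_k not Gosper-summable.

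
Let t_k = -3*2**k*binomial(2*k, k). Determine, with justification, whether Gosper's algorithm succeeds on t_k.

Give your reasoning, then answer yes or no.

No — negative degree bound, so no certificate f.

Ratio r(k) = 4*(2*k + 1)/(k + 1).
Factor: A=8*k + 4; B=k + 1; C=1.
f must satisfy (8*k + 4)·f(k+1) − (k)·f(k) = 1.
Degrees (1,1,0) ⇒ d ≤ -1.
Negative degree bound (-1): no f exists, t_k not Gosper-summable.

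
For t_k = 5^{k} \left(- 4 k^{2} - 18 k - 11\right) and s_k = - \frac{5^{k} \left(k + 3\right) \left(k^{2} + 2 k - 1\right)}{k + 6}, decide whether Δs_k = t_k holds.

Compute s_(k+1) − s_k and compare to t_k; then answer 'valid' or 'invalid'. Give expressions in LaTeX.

Invalid: residual \frac{5^{k} \left(12 k^{3} + 123 k^{2} + 351 k + 201\right)}{k^{2} + 13 k + 42} ≠ 0.

s_(k+1) = -5**(k + 1)*(k + 4)*(2*k + (k + 1)**2 + 1)/(k + 7)
s_(k+1) − s_k = 5**k*(-4*k**4 - 58*k**3 - 290*k**2 - 548*k - 261)/(k**2 + 13*k + 42)
(s_(k+1) − s_k) − t_k = 5**k*(12*k**3 + 123*k**2 + 351*k + 201)/(k**2 + 13*k + 42)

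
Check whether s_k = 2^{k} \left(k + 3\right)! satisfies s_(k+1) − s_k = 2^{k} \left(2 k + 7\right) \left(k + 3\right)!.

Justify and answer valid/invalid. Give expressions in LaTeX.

Valid — Δs_k = t_k.

s_(k+1) = 2**(k + 1)*factorial(k + 4)
s_(k+1) − s_k = 2**k*(2*k + 7)*factorial(k + 3)
(s_(k+1) − s_k) − t_k = 0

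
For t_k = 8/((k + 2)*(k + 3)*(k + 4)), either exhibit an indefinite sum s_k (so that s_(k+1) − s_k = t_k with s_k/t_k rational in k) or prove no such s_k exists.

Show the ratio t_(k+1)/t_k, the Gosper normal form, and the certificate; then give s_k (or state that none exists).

r(k) = (k + 2)/(k + 5) after simplifying.
Factor: A=k + 2; B=k + 5; C=1.
Set up (k + 2)·f(k+1) − (k + 4)·f(k) − (1) = 0.
deg f ≤ 2 (via 1,1,0).
Solve for f: f(k) = k*(k + 5)/12 (degree 2 ≤ 2).
Certificate R = B(k−1)f/C = k*(k + 4)*(k + 5)/12 gives s_k = 2*k*(k + 5)/(3*(k + 2)*(k + 3)).
Check: Δs_k = 8/(k**3 + 9*k**2 + 26*k + 24). ✓

s_k = 2*k*(k + 5)/(3*(k + 2)*(k + 3))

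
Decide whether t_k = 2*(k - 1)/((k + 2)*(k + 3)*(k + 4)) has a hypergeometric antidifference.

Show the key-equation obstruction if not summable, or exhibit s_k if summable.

Yes. s_k = k*(k - 7)/(6*(k + 2)*(k + 3)).

Ratio r(k) = k*(k + 2)/((k - 1)*(k + 5)).
So A=k + 2 and B=k + 5, with C=k - 1.
f must satisfy (k + 2)·f(k+1) − (k + 4)·f(k) = k - 1.
deg f ≤ 2 (via 1,1,1).
Solving with deg f ≤ 2: f(k) = k*(k - 7)/12.
Get s_k = R·t_k = k*(k - 7)/(6*(k + 2)*(k + 3)) with R(k) = B(k−1)f(k)/C(k) = k*(k - 7)*(k + 4)/(12*(k - 1)).
Check: Δs_k = 2*(k - 1)/(k**3 + 9*k**2 + 26*k + 24). ✓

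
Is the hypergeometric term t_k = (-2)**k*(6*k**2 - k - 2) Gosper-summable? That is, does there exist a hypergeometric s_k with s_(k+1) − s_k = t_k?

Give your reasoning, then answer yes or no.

Yes. s_k = (-2)**k*k*(3 - 2*k).

Compute t_(k+1)/t_k: get 2*(-k + 6*(k + 1)**2 - 3)/(-6*k**2 + k + 2).
Take A(k)=-2, B(k)=1, C(k)=k**2 - k/6 - 1/3.
Set up (-2)·f(k+1) − (1)·f(k) − (k**2 - k/6 - 1/3) = 0.
Bound: deg f ≤ 2.
Match coefficients ⇒ f(k) = -k*(2*k - 3)/6.
So s_k = (B(k−1)f/C)·t_k = (-k*(2*k - 3)/((2*k + 1)*(3*k - 2)))·t_k = (-2)**k*k*(3 - 2*k).
s_(k+1) − s_k = (-2)**k*(6*k**2 - k - 2) = t_k.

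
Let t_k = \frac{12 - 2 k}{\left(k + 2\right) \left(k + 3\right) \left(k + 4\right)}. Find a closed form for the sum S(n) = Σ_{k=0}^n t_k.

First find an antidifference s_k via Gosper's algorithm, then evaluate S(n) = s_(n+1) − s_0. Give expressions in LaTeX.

S(n) = \frac{2 \left(n^{2} + 10 n + 9\right)}{3 \left(n^{2} + 7 n + 12\right)}

r(k) = (k - 5)*(k + 2)/((k - 6)*(k + 5)) after simplifying.
Take A(k)=k + 2, B(k)=k + 5, C(k)=k - 6.
Need (k + 2)·f(k+1) − (k + 4)·f(k) = k - 6.
Bound: deg f ≤ 2.
Match coefficients ⇒ f(k) = -k*(k + 8)/3.
Get s_k = R·t_k = 2*k*(k + 8)/(3*(k + 2)*(k + 3)) with R(k) = B(k−1)f(k)/C(k) = -k*(k + 4)*(k + 8)/(3*(k - 6)).
Δs = 2*(6 - k)/(k**3 + 9*k**2 + 26*k + 24), as required.
Telescope: S(n) = s_(n+1) − s_(0) = 2*(n**2 + 10*n + 9)/(3*(n**2 + 7*n + 12)) − (0) = 2*(n**2 + 10*n + 9)/(3*(n**2 + 7*n + 12)).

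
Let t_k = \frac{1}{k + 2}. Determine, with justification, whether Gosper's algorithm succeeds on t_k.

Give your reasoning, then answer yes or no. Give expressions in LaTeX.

Step 1: r(k) = (k + 2)/(k + 3).
So A=k + 2 and B=k + 3, with C=1.
f must satisfy (k + 2)·f(k+1) − (k + 2)·f(k) = 1.
Degrees (1,1,0) ⇒ d ≤ 0.
Put f(k) = c0: A·f(k+1) − B(k−1)·f(k) − C = -1; need -1 = 0 — inconsistent ⇒ no f, not summable.

No. Not Gosper-summable.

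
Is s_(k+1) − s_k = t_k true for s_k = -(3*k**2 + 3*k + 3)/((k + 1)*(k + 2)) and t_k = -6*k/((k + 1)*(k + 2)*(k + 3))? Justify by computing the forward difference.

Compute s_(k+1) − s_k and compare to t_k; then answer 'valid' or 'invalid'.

s_(k+1) = 3*(-k - (k + 1)**2 - 2)/((k + 2)*(k + 3))
s_(k+1) − s_k = -6*k/(k**3 + 6*k**2 + 11*k + 6)
(s_(k+1) − s_k) − t_k = 0

valid; difference matches t_k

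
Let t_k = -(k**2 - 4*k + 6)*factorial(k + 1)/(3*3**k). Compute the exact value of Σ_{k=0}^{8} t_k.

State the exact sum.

Σ = -224972/243

Compute t_(k+1)/t_k: get (k**3 - k + 6)/(3*(k**2 - 4*k + 6)).
Gosper form: A/B · C(k+1)/C(k) with A=k/3 + 2/3, B=1, C=k**2 - 4*k + 6.
Set up (k/3 + 2/3)·f(k+1) − (1)·f(k) − (k**2 - 4*k + 6) = 0.
From deg A=1, deg B=0, deg C=2: d=1.
Solving with deg f ≤ 1: f(k) = 3*(k - 4).
Then R = B(k−1)f/C = 3*(k - 4)/(k**2 - 4*k + 6), so s_k = R(k)·t_k = -(k - 4)*factorial(k + 1)/3**k.
Verify: -(k**2 - 4*k + 6)*factorial(k + 1)/(3*3**k) matches t_k.
Σ_(k=0)^(8) t_k = s_(9) − s_(0) = -224000/243 − (4) = -224972/243.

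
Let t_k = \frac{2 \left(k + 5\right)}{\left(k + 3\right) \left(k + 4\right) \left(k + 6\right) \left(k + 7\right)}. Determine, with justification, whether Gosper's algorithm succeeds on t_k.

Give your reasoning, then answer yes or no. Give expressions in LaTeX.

Yes. s_k = \frac{k \left(k + 9\right)}{18 \left(k^{2} + 9 k + 18\right)}.

Ratio r(k) = (k + 3)*(k + 6)**2/((k + 5)**2*(k + 8)).
Factor: A=k + 3; B=k + 8; C=k**2 + 10*k + 25.
Need (k + 3)·f(k+1) − (k + 7)·f(k) = k**2 + 10*k + 25.
d = 4 from the (1,1,2) case.
Coefficient equations give f(k) = k*(k + 4)*(k + 5)*(k + 9)/36.
R(k) = B(k−1)·f(k)/C(k) = k*(k + 4)*(k + 7)*(k + 9)/(36*(k + 5)); s_k = R·t_k = k*(k + 9)/(18*(k**2 + 9*k + 18)).
s_(k+1) − s_k = 2*(k + 5)/(k**4 + 20*k**3 + 145*k**2 + 450*k + 504) = t_k.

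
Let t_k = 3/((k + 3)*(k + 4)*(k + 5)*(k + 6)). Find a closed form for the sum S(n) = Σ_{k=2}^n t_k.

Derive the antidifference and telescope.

Step 1: r(k) = (k + 3)/(k + 7).
Take A(k)=k + 3, B(k)=k + 7, C(k)=1.
Solve (k + 3)·f(k+1) − (k + 6)·f(k) = 1.
From deg A=1, deg B=1, deg C=0: d=3.
Coefficient equations give f(k) = k*(k**2 + 12*k + 47)/180.
Get s_k = R·t_k = k*(k**2 + 12*k + 47)/(60*(k + 3)*(k + 4)*(k + 5)) with R(k) = B(k−1)f(k)/C(k) = k*(k + 6)*(k**2 + 12*k + 47)/180.
Verify: 3/(k**4 + 18*k**3 + 119*k**2 + 342*k + 360) matches t_k.
Telescope: S(n) = s_(n+1) − s_(2) = (n**3 + 15*n**2 + 74*n + 60)/(60*(n**3 + 15*n**2 + 74*n + 120)) − (1/84) = (n**3 + 15*n**2 + 74*n - 90)/(210*(n**3 + 15*n**2 + 74*n + 120)).

S(n) = (n**3 + 15*n**2 + 74*n - 90)/(210*(n**3 + 15*n**2 + 74*n + 120))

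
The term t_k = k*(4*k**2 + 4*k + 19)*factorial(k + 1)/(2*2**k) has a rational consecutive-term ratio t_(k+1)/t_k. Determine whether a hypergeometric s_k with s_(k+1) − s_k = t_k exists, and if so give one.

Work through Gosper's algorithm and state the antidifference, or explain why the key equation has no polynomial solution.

s_k = (4*k**2 - 4*k + 3)*factorial(k + 1)/2**k

Compute t_(k+1)/t_k: get (k + 1)*(k + 2)*(4*k + 4*(k + 1)**2 + 23)/(2*k*(4*k**2 + 4*k + 19)).
Gosper form: A/B · C(k+1)/C(k) with A=k/2 + 1, B=1, C=k**3 + k**2 + 19*k/4.
Key eq: (k/2 + 1)·f(k+1) = (1)·f(k) + (k**3 + k**2 + 19*k/4).
Bound: deg f ≤ 2.
Match coefficients ⇒ f(k) = (4*k**2 - 4*k + 3)/2.
Get s_k = R·t_k = (4*k**2 - 4*k + 3)*factorial(k + 1)/2**k with R(k) = B(k−1)f(k)/C(k) = 2*(4*k**2 - 4*k + 3)/(k*(4*k**2 + 4*k + 19)).
s_(k+1) − s_k = k*(4*k**2 + 4*k + 19)*factorial(k + 1)/(2*2**k) = t_k.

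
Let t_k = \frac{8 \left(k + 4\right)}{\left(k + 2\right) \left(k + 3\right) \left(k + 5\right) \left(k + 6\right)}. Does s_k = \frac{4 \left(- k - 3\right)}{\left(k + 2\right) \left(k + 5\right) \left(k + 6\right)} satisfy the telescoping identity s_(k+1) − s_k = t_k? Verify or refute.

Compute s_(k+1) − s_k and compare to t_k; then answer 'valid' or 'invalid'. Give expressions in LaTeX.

s_(k+1) = 4*(-k - 4)/((k + 3)*(k + 6)*(k + 7))
s_(k+1) − s_k = 4*(2*k**2 + 13*k + 23)/(k**5 + 23*k**4 + 203*k**3 + 853*k**2 + 1692*k + 1260)
(s_(k+1) − s_k) − t_k = 12*(-3*k - 11)/(k**5 + 23*k**4 + 203*k**3 + 853*k**2 + 1692*k + 1260)

Invalid: residual \frac{12 \left(- 3 k - 11\right)}{k^{5} + 23 k^{4} + 203 k^{3} + 853 k^{2} + 1692 k + 1260} ≠ 0.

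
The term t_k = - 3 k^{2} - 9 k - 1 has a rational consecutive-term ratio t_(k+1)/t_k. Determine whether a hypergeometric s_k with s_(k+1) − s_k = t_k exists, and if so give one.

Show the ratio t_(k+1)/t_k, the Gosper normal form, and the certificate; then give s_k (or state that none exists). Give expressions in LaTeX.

s_k = k \left(- k^{2} - 3 k + 3\right)

Ratio r(k) = (3*k**2 + 15*k + 13)/(3*k**2 + 9*k + 1).
So A=1 and B=1, with C=k**2 + 3*k + 1/3.
Set up (1)·f(k+1) − (1)·f(k) − (k**2 + 3*k + 1/3) = 0.
From deg A=0, deg B=0, deg C=2: d=3.
Match coefficients ⇒ f(k) = k*(k**2 + 3*k - 3)/3.
Certificate R = B(k−1)f/C = k*(k**2 + 3*k - 3)/(3*k**2 + 9*k + 1) gives s_k = k*(-k**2 - 3*k + 3).
Check: Δs_k = -3*k**2 - 9*k - 1. ✓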